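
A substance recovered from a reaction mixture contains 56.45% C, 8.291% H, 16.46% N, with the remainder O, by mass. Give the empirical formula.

C4H7NO

Assume 100 g: 56.45 g C, 8.291 g H, 16.46 g N, 18.799 g O.
n(C) = 56.45/12.01 = 4.7, n(H) = 8.291/1.008 = 8.225, n(N) = 16.46/14.01 = 1.175, n(O) = 18.799/16.00 = 1.175
Ratios (÷ 1.175): C 4.001, H 7.001, N 1.000, O 1.000
≈ 4:7:1:1 → C4H7NO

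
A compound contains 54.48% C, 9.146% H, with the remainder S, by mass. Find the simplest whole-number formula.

C4H8S

Assume 100 g: 54.48 g C, 9.146 g H, 36.374 g S.
Moles — C: 54.48 / 12.01 = 4.536 mol; H: 9.146 / 1.008 = 9.073 mol; S: 36.374 / 32.07 = 1.134 mol
Smallest is S at 1.134 mol; normalising gives C 3.999, H 8.000, S 1.000
≈ 4:8:1 → C4H8S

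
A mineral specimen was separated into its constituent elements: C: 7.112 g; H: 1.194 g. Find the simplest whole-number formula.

CH2

C: 7.112 g ÷ 12.01 g/mol = 0.5922 mol
H: 1.194 g ÷ 1.008 g/mol = 1.185 mol
Divide by the smallest (0.5922 mol C): C 1.000, H 2.000
≈ 1:2 → CH2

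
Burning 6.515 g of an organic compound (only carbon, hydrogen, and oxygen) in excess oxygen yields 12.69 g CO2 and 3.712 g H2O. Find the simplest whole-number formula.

C7H10O4

mol C = 12.69 / 44.01 = 0.2883; mass C = 0.2883 × 12.01 = 3.463 g
mol H = 2 × (3.712 / 18.02) = 0.4120; mass H = 0.4120 × 1.008 = 0.4153 g
mass O = 6.515 − (3.878) = 2.637 g → mol O = 0.1648
Divide by the smallest (0.1648 mol O): C 1.750, H 2.500, O 1.000
Multiply by 4: C 7.00, H 10.00, O 4.00 → C7H10O4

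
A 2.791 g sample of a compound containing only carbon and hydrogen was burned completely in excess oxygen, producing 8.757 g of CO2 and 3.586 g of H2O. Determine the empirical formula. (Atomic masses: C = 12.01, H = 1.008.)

mol C = 8.757 / 44.01 = 0.1990; mass C = 0.1990 × 12.01 = 2.390 g
mol H = 2 × (3.586 / 18.02) = 0.3980; mass H = 0.3980 × 1.008 = 0.4012 g
Divide by the smallest (0.199 mol C): C 1.000, H 2.000
→ CH2

CH2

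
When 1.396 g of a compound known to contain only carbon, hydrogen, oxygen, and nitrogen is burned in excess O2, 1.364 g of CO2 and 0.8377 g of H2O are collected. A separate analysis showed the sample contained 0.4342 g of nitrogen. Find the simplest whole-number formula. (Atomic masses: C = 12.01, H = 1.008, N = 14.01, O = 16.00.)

mol C = 1.364 / 44.01 = 0.03099; mass C = 0.03099 × 12.01 = 0.3722 g
mol H = 2 × (0.8377 / 18.02) = 0.09297; mass H = 0.09297 × 1.008 = 0.09372 g
mol N = 0.4342 / 14.01 = 0.03099
mass O = 1.396 − (0.9001) = 0.4959 g → mol O = 0.03099
Smallest is O at 0.03099 mol; normalising gives C 1.000, H 3.000, N 1.000, O 1.000
→ CH3NO

CH3NO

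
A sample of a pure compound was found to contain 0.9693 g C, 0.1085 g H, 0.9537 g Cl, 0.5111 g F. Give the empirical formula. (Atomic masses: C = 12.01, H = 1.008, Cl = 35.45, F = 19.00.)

C3H4ClF

Moles — C: 0.9693 / 12.01 = 0.08071 mol; H: 0.1085 / 1.008 = 0.1076 mol; Cl: 0.9537 / 35.45 = 0.0269 mol; F: 0.5111 / 19.00 = 0.0269 mol
Ratios (÷ 0.0269): C 3.000, H 4.001, Cl 1.000, F 1.000
Ratio ≈ 3:4:1:1, so the empirical formula is C3H4ClF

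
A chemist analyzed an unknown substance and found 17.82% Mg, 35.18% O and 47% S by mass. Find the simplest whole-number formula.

MgO3S2

Assume 100 g: 17.82 g Mg, 35.18 g O, 47 g S.
n(Mg) = 17.82/24.31 = 0.733, n(O) = 35.18/16.00 = 2.199, n(S) = 47/32.07 = 1.466
Divide by the smallest (0.733 mol Mg): Mg 1.000, O 3.000, S 1.999
Ratio ≈ 1:3:2, so the empirical formula is MgO3S2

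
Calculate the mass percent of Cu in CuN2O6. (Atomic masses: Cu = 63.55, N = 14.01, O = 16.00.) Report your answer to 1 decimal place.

33.9%

Molar mass = 1(63.55) + 2(14.01) + 6(16.00) = 187.570 g/mol
Mass of Cu per mole = 1 × 63.55 = 63.550 g
% Cu = 63.550 / 187.570 × 100 = 33.9%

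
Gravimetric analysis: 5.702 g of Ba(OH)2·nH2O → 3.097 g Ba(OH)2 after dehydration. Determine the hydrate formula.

Ba(OH)2·8H2O

Mass of water lost = 5.702 − 3.097 = 2.605 g → 2.605 / 18.02 = 0.1446 mol H2O
Molar mass of Ba(OH)2 = 171.35 g/mol → mol Ba(OH)2 = 3.097 / 171.35 = 0.01807
n = 0.1446 / 0.01807 = 8.00 ≈ 8 → Ba(OH)2·8H2O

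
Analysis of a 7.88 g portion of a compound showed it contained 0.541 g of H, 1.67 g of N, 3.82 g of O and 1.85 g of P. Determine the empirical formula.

H: 0.541 g ÷ 1.008 g/mol = 0.5367 mol
N: 1.67 g ÷ 14.01 g/mol = 0.1192 mol
O: 3.82 g ÷ 16.00 g/mol = 0.2387 mol
P: 1.85 g ÷ 30.97 g/mol = 0.05974 mol
Divide by the smallest (0.05974 mol P): H 8.985, N 1.995, O 3.997, P 1.000
≈ 9:2:4:1 → H9N2O4P

H9N2O4P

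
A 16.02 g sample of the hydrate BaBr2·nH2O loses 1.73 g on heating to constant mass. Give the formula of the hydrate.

Mass of anhydrous BaBr2 = 16.02 − 1.73 = 14.29 g
mol H2O = 1.73 / 18.02 = 0.096
Molar mass of BaBr2 = 297.13 g/mol → mol BaBr2 = 14.29 / 297.13 = 0.04809
n = 0.096 / 0.04809 = 2.00 ≈ 2 → BaBr2·2H2O

BaBr2·2H2O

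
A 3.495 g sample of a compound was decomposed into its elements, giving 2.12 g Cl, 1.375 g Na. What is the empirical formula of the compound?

ClNa

n(Cl) = 2.12/35.45 = 0.0598, n(Na) = 1.375/22.99 = 0.05981
Divide by the smallest (0.0598 mol Cl): Cl 1.000, Na 1.000
Ratio ≈ 1:1, so the empirical formula is ClNa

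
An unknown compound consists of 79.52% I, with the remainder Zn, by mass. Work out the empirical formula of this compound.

I2Zn

Assume 100 g: 79.52 g I, 20.48 g Zn.
Moles — I: 79.52 / 126.90 = 0.6266 mol; Zn: 20.48 / 65.38 = 0.3132 mol
Divide by the smallest (0.3132 mol Zn): I 2.000, Zn 1.000
Ratio ≈ 2:1, so the empirical formula is I2Zn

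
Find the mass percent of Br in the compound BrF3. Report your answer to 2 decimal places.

58.36%

Molar mass = 1(79.90) + 3(19.00) = 136.900 g/mol
Mass of Br per mole = 1 × 79.90 = 79.900 g
% Br = 79.900 / 136.900 × 100 = 58.36%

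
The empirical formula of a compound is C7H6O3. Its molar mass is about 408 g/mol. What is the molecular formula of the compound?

C21H18O9

Empirical-formula mass = 138.12 g/mol
n = 408 / 138.12 = 2.95 ≈ 3
Molecular formula = (C7H6O3)3 = C21H18O9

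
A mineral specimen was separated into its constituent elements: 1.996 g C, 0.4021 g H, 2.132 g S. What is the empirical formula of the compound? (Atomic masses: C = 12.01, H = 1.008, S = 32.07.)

n(C) = 1.996/12.01 = 0.1662, n(H) = 0.4021/1.008 = 0.3989, n(S) = 2.132/32.07 = 0.06648
Divide by the smallest (0.06648 mol S): C 2.500, H 6.000, S 1.000
×2: C 5.00, H 12.00, S 2.00 → C5H12S2

C5H12S2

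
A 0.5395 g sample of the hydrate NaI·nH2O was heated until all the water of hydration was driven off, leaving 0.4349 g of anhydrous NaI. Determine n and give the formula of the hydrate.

NaI·2H2O

Mass of water lost = 0.5395 − 0.4349 = 0.1046 g → 0.1046 / 18.02 = 0.005805 mol H2O
Molar mass of NaI = 149.89 g/mol → mol NaI = 0.4349 / 149.89 = 0.002901
n = 0.005805 / 0.002901 = 2.00 ≈ 2 → NaI·2H2O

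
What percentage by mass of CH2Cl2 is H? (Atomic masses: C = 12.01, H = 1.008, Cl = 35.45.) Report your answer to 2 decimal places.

2.37%

Molar mass = 1(12.01) + 2(1.008) + 2(35.45) = 84.926 g/mol
Mass of H per mole = 2 × 1.008 = 2.016 g
% H = 2.016 / 84.926 × 100 = 2.37%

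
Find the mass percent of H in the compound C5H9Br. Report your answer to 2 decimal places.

Molar mass = 5(12.01) + 9(1.008) + 1(79.90) = 149.022 g/mol
Mass of H per mole = 9 × 1.008 = 9.072 g
% H = 9.072 / 149.022 × 100 = 6.09%

6.09%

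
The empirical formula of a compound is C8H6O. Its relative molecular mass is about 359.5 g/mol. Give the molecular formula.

C24H18O3

Empirical-formula mass = 118.13 g/mol
n = 359.5 / 118.13 = 3.04 ≈ 3
Molecular formula = (C8H6O)3 = C24H18O3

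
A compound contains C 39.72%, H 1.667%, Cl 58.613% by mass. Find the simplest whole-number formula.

Assume 100 g: 39.72 g C, 1.667 g H, 58.613 g Cl.
n(C) = 39.72/12.01 = 3.307, n(H) = 1.667/1.008 = 1.654, n(Cl) = 58.613/35.45 = 1.653
Smallest is Cl at 1.653 mol; normalising gives C 2.000, H 1.000, Cl 1.000
Ratio ≈ 2:1:1, so the empirical formula is C2HCl

C2HCl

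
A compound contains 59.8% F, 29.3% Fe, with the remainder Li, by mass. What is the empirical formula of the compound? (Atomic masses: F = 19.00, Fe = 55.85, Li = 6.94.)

F6FeLi3

Assume 100 g: 59.8 g F, 29.3 g Fe, 10.9 g Li.
F: 59.8 g ÷ 19.00 g/mol = 3.147 mol
Fe: 29.3 g ÷ 55.85 g/mol = 0.5246 mol
Li: 10.9 g ÷ 6.94 g/mol = 1.571 mol
Ratios (÷ 0.5246): F 5.999, Fe 1.000, Li 2.994
Ratio ≈ 6:1:3, so the empirical formula is F6FeLi3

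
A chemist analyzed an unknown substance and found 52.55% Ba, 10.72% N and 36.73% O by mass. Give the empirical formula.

BaN2O6

Assume 100 g: 52.55 g Ba, 10.72 g N, 36.73 g O.
n(Ba) = 52.55/137.33 = 0.3827, n(N) = 10.72/14.01 = 0.7652, n(O) = 36.73/16.00 = 2.296
Smallest is Ba at 0.3827 mol; normalising gives Ba 1.000, N 2.000, O 5.999
Ratio ≈ 1:2:6, so the empirical formula is BaN2O6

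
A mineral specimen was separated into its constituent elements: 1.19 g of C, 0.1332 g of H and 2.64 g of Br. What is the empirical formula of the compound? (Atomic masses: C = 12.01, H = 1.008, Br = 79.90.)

C3H4Br

n(C) = 1.19/12.01 = 0.09908, n(H) = 0.1332/1.008 = 0.1321, n(Br) = 2.64/79.90 = 0.03304
Smallest is Br at 0.03304 mol; normalising gives C 2.999, H 3.999, Br 1.000
≈ 3:4:1 → C3H4Br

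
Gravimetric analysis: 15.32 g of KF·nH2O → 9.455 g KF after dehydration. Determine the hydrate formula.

Mass of water lost = 15.32 − 9.455 = 5.865 g → 5.865 / 18.02 = 0.3255 mol H2O
Molar mass of KF = 58.10 g/mol → mol KF = 9.455 / 58.10 = 0.1627
n = 0.3255 / 0.1627 = 2.00 ≈ 2 → KF·2H2O

KF·2H2O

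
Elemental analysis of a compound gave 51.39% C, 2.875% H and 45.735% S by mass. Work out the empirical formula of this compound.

C3H2S

Assume 100 g: 51.39 g C, 2.875 g H, 45.735 g S.
n(C) = 51.39/12.01 = 4.279, n(H) = 2.875/1.008 = 2.852, n(S) = 45.735/32.07 = 1.426
Smallest is S at 1.426 mol; normalising gives C 3.000, H 2.000, S 1.000
Ratio ≈ 3:2:1, so the empirical formula is C3H2S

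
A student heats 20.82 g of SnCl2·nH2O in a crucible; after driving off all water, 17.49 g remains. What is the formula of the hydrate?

Mass of water lost = 20.82 − 17.49 = 3.33 g → 3.33 / 18.02 = 0.1848 mol H2O
Molar mass of SnCl2 = 189.61 g/mol → mol SnCl2 = 17.49 / 189.61 = 0.09224
n = 0.1848 / 0.09224 = 2.00 ≈ 2 → SnCl2·2H2O

SnCl2·2H2O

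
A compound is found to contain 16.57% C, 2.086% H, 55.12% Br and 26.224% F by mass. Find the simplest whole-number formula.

C2H3BrF2

Assume 100 g: 16.57 g C, 2.086 g H, 55.12 g Br, 26.224 g F.
C: 16.57 g ÷ 12.01 g/mol = 1.38 mol
H: 2.086 g ÷ 1.008 g/mol = 2.069 mol
Br: 55.12 g ÷ 79.90 g/mol = 0.6899 mol
F: 26.224 g ÷ 19.00 g/mol = 1.38 mol
Divide by the smallest (0.6899 mol Br): C 2.000, H 3.000, Br 1.000, F 2.001
≈ 2:3:1:2 → C2H3BrF2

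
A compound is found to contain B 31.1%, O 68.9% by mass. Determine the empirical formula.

B2O3

Assume 100 g: 31.1 g B, 68.9 g O.
n(B) = 31.1/10.81 = 2.877, n(O) = 68.9/16.00 = 4.306
Divide by the smallest (2.877 mol B): B 1.000, O 1.497
Multiply by 2: B 2.00, O 2.99 → B2O3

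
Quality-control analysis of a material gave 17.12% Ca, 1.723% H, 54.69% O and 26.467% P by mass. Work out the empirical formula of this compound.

CaH4O8P2

Assume 100 g: 17.12 g Ca, 1.723 g H, 54.69 g O, 26.467 g P.
Ca: 17.12 g ÷ 40.08 g/mol = 0.4271 mol
H: 1.723 g ÷ 1.008 g/mol = 1.709 mol
O: 54.69 g ÷ 16.00 g/mol = 3.418 mol
P: 26.467 g ÷ 30.97 g/mol = 0.8546 mol
Smallest is Ca at 0.4271 mol; normalising gives Ca 1.000, H 4.002, O 8.002, P 2.001
Ratio ≈ 1:4:8:2, so the empirical formula is CaH4O8P2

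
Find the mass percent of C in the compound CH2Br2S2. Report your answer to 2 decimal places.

5.05%

Molar mass = 1(12.01) + 2(1.008) + 2(79.90) + 2(32.07) = 237.966 g/mol
Mass of C per mole = 1 × 12.01 = 12.010 g
% C = 12.010 / 237.966 × 100 = 5.05%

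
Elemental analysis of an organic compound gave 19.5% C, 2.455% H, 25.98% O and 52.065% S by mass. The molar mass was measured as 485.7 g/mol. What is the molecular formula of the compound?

Assume 100 g: 19.5 g C, 2.455 g H, 25.98 g O, 52.065 g S.
C: 19.5 g ÷ 12.01 g/mol = 1.624 mol
H: 2.455 g ÷ 1.008 g/mol = 2.436 mol
O: 25.98 g ÷ 16.00 g/mol = 1.624 mol
S: 52.065 g ÷ 32.07 g/mol = 1.623 mol
Divide by the smallest (1.623 mol S): C 1.000, H 1.500, O 1.000, S 1.000
Multiply by 2: C 2.00, H 3.00, O 2.00, S 2.00 → C2H3O2S2
Empirical-formula mass = 123.18 g/mol
n = 485.7 / 123.18 = 3.94 ≈ 4
Molecular formula = (C2H3O2S2)×4 = C8H12O8S8

C8H12O8S8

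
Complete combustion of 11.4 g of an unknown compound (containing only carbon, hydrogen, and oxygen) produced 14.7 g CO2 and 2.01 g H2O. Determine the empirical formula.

C3H2O4

mol C = 14.7 / 44.01 = 0.3340; mass C = 0.3340 × 12.01 = 4.012 g
mol H = 2 × (2.01 / 18.02) = 0.2231; mass H = 0.2231 × 1.008 = 0.2249 g
mass O = 11.4 − (4.236) = 7.164 g → mol O = 0.4477
Divide by the smallest (0.2231 mol H): C 1.497, H 1.000, O 2.007
Multiply by 2: C 2.99, H 2.00, O 4.01 → C3H2O4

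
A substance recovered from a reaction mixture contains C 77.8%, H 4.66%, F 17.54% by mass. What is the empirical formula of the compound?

Assume 100 g: 77.8 g C, 4.66 g H, 17.54 g F.
C: 77.8 g ÷ 12.01 g/mol = 6.478 mol
H: 4.66 g ÷ 1.008 g/mol = 4.623 mol
F: 17.54 g ÷ 19.00 g/mol = 0.9232 mol
Ratios (÷ 0.9232): C 7.017, H 5.008, F 1.000
Ratio ≈ 7:5:1, so the empirical formula is C7H5F

C7H5F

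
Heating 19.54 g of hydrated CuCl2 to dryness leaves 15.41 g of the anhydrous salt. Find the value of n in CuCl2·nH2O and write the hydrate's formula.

CuCl2·2H2O

Mass of water lost = 19.54 − 15.41 = 4.13 g → 4.13 / 18.02 = 0.2292 mol H2O
Molar mass of CuCl2 = 134.45 g/mol → mol CuCl2 = 15.41 / 134.45 = 0.1146
n = 0.2292 / 0.1146 = 2.00 ≈ 2 → CuCl2·2H2O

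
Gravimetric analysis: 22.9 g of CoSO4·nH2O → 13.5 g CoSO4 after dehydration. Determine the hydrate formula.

CoSO4·6H2O

Mass of water lost = 22.9 − 13.5 = 9.4 g → 9.4 / 18.02 = 0.5216 mol H2O
Molar mass of CoSO4 = 155.00 g/mol → mol CoSO4 = 13.5 / 155.00 = 0.0871
n = 0.5216 / 0.0871 = 5.99 ≈ 6 → CoSO4·6H2O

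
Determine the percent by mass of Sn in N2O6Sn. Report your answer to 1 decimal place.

48.9%

Molar mass = 2(14.01) + 6(16.00) + 1(118.71) = 242.730 g/mol
Mass of Sn per mole = 1 × 118.71 = 118.710 g
% Sn = 118.710 / 242.730 × 100 = 48.9%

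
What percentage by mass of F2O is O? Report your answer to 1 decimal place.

Molar mass = 2(19.00) + 1(16.00) = 54.000 g/mol
Mass of O per mole = 1 × 16.00 = 16.000 g
% O = 16.000 / 54.000 × 100 = 29.6%

29.6%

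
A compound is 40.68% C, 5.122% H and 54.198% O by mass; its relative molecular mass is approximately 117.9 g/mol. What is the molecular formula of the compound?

C4H6O4

Assume 100 g: 40.68 g C, 5.122 g H, 54.198 g O.
Moles — C: 40.68 / 12.01 = 3.387 mol; H: 5.122 / 1.008 = 5.081 mol; O: 54.198 / 16.00 = 3.387 mol
Divide by the smallest (3.387 mol C): C 1.000, H 1.500, O 1.000
×2: C 2.00, H 3.00, O 2.00 → C2H3O2
Empirical-formula mass = 59.04 g/mol
n = 117.9 / 59.04 = 2.00 ≈ 2
Molecular formula = (C2H3O2)×2 = C4H6O4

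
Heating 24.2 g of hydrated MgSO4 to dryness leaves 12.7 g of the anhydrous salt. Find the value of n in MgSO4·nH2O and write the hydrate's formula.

MgSO4·6H2O

Mass of water lost = 24.2 − 12.7 = 11.5 g → 11.5 / 18.02 = 0.6382 mol H2O
Molar mass of MgSO4 = 120.38 g/mol → mol MgSO4 = 12.7 / 120.38 = 0.1055
n = 0.6382 / 0.1055 = 6.05 ≈ 6 → MgSO4·6H2O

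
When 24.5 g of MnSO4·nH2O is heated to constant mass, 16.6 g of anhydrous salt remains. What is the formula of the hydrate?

Mass of water lost = 24.5 − 16.6 = 7.9 g → 7.9 / 18.02 = 0.4384 mol H2O
Molar mass of MnSO4 = 151.01 g/mol → mol MnSO4 = 16.6 / 151.01 = 0.1099
n = 0.4384 / 0.1099 = 3.99 ≈ 4 → MnSO4·4H2O

MnSO4·4H2O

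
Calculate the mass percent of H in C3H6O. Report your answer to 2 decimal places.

Molar mass = 3(12.01) + 6(1.008) + 1(16.00) = 58.078 g/mol
Mass of H per mole = 6 × 1.008 = 6.048 g
% H = 6.048 / 58.078 × 100 = 10.41%

10.41%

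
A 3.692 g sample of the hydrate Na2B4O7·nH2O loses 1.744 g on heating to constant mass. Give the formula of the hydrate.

Mass of anhydrous Na2B4O7 = 3.692 − 1.744 = 1.948 g
mol H2O = 1.744 / 18.02 = 0.09678
Molar mass of Na2B4O7 = 201.22 g/mol → mol Na2B4O7 = 1.948 / 201.22 = 0.009681
n = 0.09678 / 0.009681 = 10.00 ≈ 10 → Na2B4O7·10H2O

Na2B4O7·10H2O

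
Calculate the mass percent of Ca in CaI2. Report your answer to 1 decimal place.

Molar mass = 1(40.08) + 2(126.90) = 293.880 g/mol
Mass of Ca per mole = 1 × 40.08 = 40.080 g
% Ca = 40.080 / 293.880 × 100 = 13.6%

13.6%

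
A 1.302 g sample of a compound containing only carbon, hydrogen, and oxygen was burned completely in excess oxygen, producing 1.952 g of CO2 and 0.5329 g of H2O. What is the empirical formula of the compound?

mol C = 1.952 / 44.01 = 0.04435; mass C = 0.04435 × 12.01 = 0.5327 g
mol H = 2 × (0.5329 / 18.02) = 0.05915; mass H = 0.05915 × 1.008 = 0.05962 g
mass O = 1.302 − (0.5923) = 0.7097 g → mol O = 0.04436
Smallest is C at 0.04435 mol; normalising gives C 1.000, H 1.333, O 1.000
Multiply by 3: C 3.00, H 4.00, O 3.00 → C3H4O3

C3H4O3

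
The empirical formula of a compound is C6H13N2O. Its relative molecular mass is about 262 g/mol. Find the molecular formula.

Empirical-formula mass = 129.18 g/mol
n = 262 / 129.18 = 2.03 ≈ 2
Molecular formula = (C6H13N2O)2 = C12H26N4O2

C12H26N4O2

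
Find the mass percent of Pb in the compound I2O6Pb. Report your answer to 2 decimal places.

Molar mass = 2(126.90) + 6(16.00) + 1(207.2) = 557.000 g/mol
Mass of Pb per mole = 1 × 207.2 = 207.200 g
% Pb = 207.200 / 557.000 × 100 = 37.20%

37.20%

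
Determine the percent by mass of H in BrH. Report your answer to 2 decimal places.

Molar mass = 1(79.90) + 1(1.008) = 80.908 g/mol
Mass of H per mole = 1 × 1.008 = 1.008 g
% H = 1.008 / 80.908 × 100 = 1.25%

1.25%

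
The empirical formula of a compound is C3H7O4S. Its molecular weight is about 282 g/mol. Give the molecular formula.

Empirical-formula mass = 139.16 g/mol
n = 282 / 139.16 = 2.03 ≈ 2
Molecular formula = (C3H7O4S)2 = C6H14O8S2

C6H14O8S2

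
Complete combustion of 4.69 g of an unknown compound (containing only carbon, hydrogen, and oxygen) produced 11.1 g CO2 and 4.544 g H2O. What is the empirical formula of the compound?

C7H14O2

mol C = 11.1 / 44.01 = 0.2522; mass C = 0.2522 × 12.01 = 3.029 g
mol H = 2 × (4.544 / 18.02) = 0.5043; mass H = 0.5043 × 1.008 = 0.5084 g
mass O = 4.69 − (3.537) = 1.153 g → mol O = 0.07203
Ratios (÷ 0.07203): C 3.501, H 7.001, O 1.000
Multiply by 2: C 7.00, H 14.00, O 2.00 → C7H14O2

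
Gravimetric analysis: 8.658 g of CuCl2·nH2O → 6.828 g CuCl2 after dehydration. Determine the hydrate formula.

CuCl2·2H2O

Mass of water lost = 8.658 − 6.828 = 1.83 g → 1.83 / 18.02 = 0.1016 mol H2O
Molar mass of CuCl2 = 134.45 g/mol → mol CuCl2 = 6.828 / 134.45 = 0.05078
n = 0.1016 / 0.05078 = 2.00 ≈ 2 → CuCl2·2H2O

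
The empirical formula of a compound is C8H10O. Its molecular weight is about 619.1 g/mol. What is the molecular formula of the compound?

Empirical-formula mass = 122.16 g/mol
n = 619.1 / 122.16 = 5.07 ≈ 5
Molecular formula = (C8H10O)5 = C40H50O5

C40H50O5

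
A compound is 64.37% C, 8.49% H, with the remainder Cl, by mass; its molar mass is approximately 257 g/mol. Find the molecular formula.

C14H22Cl2

Assume 100 g: 64.37 g C, 8.49 g H, 27.14 g Cl.
n(C) = 64.37/12.01 = 5.36, n(H) = 8.49/1.008 = 8.423, n(Cl) = 27.14/35.45 = 0.7656
Smallest is Cl at 0.7656 mol; normalising gives C 7.001, H 11.002, Cl 1.000
Ratio ≈ 7:11:1, so the empirical formula is C7H11Cl
Empirical-formula mass = 130.61 g/mol
n = 257 / 130.61 = 1.97 ≈ 2
Molecular formula = (C7H11Cl)×2 = C14H22Cl2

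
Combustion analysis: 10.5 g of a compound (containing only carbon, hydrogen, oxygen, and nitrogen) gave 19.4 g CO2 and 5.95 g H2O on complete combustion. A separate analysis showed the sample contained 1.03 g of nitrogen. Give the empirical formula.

C6H9NO3

mol C = 19.4 / 44.01 = 0.4408; mass C = 0.4408 × 12.01 = 5.294 g
mol H = 2 × (5.95 / 18.02) = 0.6604; mass H = 0.6604 × 1.008 = 0.6657 g
mol N = 1.03 / 14.01 = 0.07352
mass O = 10.5 − (6.990) = 3.510 g → mol O = 0.2194
Ratios (÷ 0.07352): C 5.996, H 8.982, N 1.000, O 2.984
Ratio ≈ 6:9:1:3, so the empirical formula is C6H9NO3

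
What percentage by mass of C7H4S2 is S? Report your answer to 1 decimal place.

42.1%

Molar mass = 7(12.01) + 4(1.008) + 2(32.07) = 152.242 g/mol
Mass of S per mole = 2 × 32.07 = 64.140 g
% S = 64.140 / 152.242 × 100 = 42.1%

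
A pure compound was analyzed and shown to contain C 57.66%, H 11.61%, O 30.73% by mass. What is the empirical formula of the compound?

Assume 100 g: 57.66 g C, 11.61 g H, 30.73 g O.
n(C) = 57.66/12.01 = 4.801, n(H) = 11.61/1.008 = 11.52, n(O) = 30.73/16.00 = 1.921
Ratios (÷ 1.921): C 2.500, H 5.997, O 1.000
Scaling by 2: C 5.00, H 11.99, O 2.00 → C5H12O2

C5H12O2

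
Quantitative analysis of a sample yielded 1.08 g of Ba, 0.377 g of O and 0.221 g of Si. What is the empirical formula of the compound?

BaO3Si

Moles — Ba: 1.08 / 137.33 = 0.007864 mol; O: 0.377 / 16.00 = 0.02356 mol; Si: 0.221 / 28.09 = 0.007868 mol
Divide by the smallest (0.007864 mol Ba): Ba 1.000, O 2.996, Si 1.000
≈ 1:3:1 → BaO3Si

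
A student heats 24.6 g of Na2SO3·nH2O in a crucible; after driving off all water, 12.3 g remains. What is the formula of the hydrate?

Na2SO3·7H2O

Mass of water lost = 24.6 − 12.3 = 12.3 g → 12.3 / 18.02 = 0.6826 mol H2O
Molar mass of Na2SO3 = 126.05 g/mol → mol Na2SO3 = 12.3 / 126.05 = 0.09758
n = 0.6826 / 0.09758 = 7.00 ≈ 7 → Na2SO3·7H2O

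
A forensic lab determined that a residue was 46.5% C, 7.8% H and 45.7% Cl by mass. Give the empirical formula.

C3H6Cl

Assume 100 g: 46.5 g C, 7.8 g H, 45.7 g Cl.
Moles — C: 46.5 / 12.01 = 3.872 mol; H: 7.8 / 1.008 = 7.738 mol; Cl: 45.7 / 35.45 = 1.289 mol
Smallest is Cl at 1.289 mol; normalising gives C 3.003, H 6.003, Cl 1.000
≈ 3:6:1 → C3H6Cl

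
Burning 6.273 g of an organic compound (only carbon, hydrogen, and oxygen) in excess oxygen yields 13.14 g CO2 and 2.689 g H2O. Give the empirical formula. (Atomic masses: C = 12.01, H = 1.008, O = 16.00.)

C2H2O

mol C = 13.14 / 44.01 = 0.2986; mass C = 0.2986 × 12.01 = 3.586 g
mol H = 2 × (2.689 / 18.02) = 0.2984; mass H = 0.2984 × 1.008 = 0.3008 g
mass O = 6.273 − (3.887) = 2.386 g → mol O = 0.1491
Smallest is O at 0.1491 mol; normalising gives C 2.002, H 2.001, O 1.000
→ C2H2O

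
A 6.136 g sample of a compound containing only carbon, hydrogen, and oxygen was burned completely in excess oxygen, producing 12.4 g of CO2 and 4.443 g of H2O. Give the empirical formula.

C4H7O2

mol C = 12.4 / 44.01 = 0.2818; mass C = 0.2818 × 12.01 = 3.384 g
mol H = 2 × (4.443 / 18.02) = 0.4931; mass H = 0.4931 × 1.008 = 0.4971 g
mass O = 6.136 − (3.881) = 2.255 g → mol O = 0.1409
Divide by the smallest (0.1409 mol O): C 1.999, H 3.499, O 1.000
×2: C 4.00, H 7.00, O 2.00 → C4H7O2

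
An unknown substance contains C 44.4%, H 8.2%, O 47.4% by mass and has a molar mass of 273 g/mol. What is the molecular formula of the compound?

C10H22O8

Assume 100 g: 44.4 g C, 8.2 g H, 47.4 g O.
Moles — C: 44.4 / 12.01 = 3.697 mol; H: 8.2 / 1.008 = 8.135 mol; O: 47.4 / 16.00 = 2.962 mol
Divide by the smallest (2.962 mol O): C 1.248, H 2.746, O 1.000
Scaling by 4: C 4.99, H 10.98, O 4.00 → C5H11O4
Empirical-formula mass = 135.14 g/mol
n = 273 / 135.14 = 2.02 ≈ 2
Molecular formula = (C5H11O4)×2 = C10H22O8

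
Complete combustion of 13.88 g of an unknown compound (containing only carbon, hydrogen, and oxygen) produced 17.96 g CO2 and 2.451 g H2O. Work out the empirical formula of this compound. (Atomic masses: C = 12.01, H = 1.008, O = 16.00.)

mol C = 17.96 / 44.01 = 0.4081; mass C = 0.4081 × 12.01 = 4.901 g
mol H = 2 × (2.451 / 18.02) = 0.2720; mass H = 0.2720 × 1.008 = 0.2742 g
mass O = 13.88 − (5.175) = 8.705 g → mol O = 0.5440
Ratios (÷ 0.272): C 1.500, H 1.000, O 2.000
Scaling by 2: C 3.00, H 2.00, O 4.00 → C3H2O4

C3H2O4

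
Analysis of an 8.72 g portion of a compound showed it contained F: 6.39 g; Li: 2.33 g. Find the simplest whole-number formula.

n(F) = 6.39/19.00 = 0.3363, n(Li) = 2.33/6.94 = 0.3357
Smallest is Li at 0.3357 mol; normalising gives F 1.002, Li 1.000
≈ 1:1 → FLi

FLi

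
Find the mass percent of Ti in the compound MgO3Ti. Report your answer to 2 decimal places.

39.83%

Molar mass = 1(24.31) + 3(16.00) + 1(47.87) = 120.180 g/mol
Mass of Ti per mole = 1 × 47.87 = 47.870 g
% Ti = 47.870 / 120.180 × 100 = 39.83%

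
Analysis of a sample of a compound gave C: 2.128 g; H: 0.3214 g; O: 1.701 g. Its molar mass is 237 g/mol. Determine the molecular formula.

C10H18O6

C: 2.128 g ÷ 12.01 g/mol = 0.1772 mol
H: 0.3214 g ÷ 1.008 g/mol = 0.3188 mol
O: 1.701 g ÷ 16.00 g/mol = 0.1063 mol
Ratios (÷ 0.1063): C 1.667, H 2.999, O 1.000
Multiply by 3: C 5.00, H 9.00, O 3.00 → C5H9O3
Empirical-formula mass = 117.12 g/mol
n = 237 / 117.12 = 2.02 ≈ 2
Molecular formula = (C5H9O3)×2 = C10H18O6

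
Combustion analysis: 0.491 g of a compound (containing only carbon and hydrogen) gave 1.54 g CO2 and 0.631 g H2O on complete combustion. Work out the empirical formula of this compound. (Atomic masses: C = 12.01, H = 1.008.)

CH2

mol C = 1.54 / 44.01 = 0.03499; mass C = 0.03499 × 12.01 = 0.4203 g
mol H = 2 × (0.631 / 18.02) = 0.07003; mass H = 0.07003 × 1.008 = 0.07059 g
Divide by the smallest (0.03499 mol C): C 1.000, H 2.001
≈ 1:2 → CH2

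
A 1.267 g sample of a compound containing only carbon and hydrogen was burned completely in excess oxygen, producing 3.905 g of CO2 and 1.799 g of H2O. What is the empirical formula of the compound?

mol C = 3.905 / 44.01 = 0.08873; mass C = 0.08873 × 12.01 = 1.066 g
mol H = 2 × (1.799 / 18.02) = 0.1997; mass H = 0.1997 × 1.008 = 0.2013 g
Divide by the smallest (0.08873 mol C): C 1.000, H 2.250
Scaling by 4: C 4.00, H 9.00 → C4H9

C4H9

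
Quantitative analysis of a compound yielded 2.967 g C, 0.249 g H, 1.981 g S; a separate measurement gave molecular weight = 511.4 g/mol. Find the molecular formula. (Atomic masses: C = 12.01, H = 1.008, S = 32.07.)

C24H24S6

Moles — C: 2.967 / 12.01 = 0.247 mol; H: 0.249 / 1.008 = 0.247 mol; S: 1.981 / 32.07 = 0.06177 mol
Ratios (÷ 0.06177): C 3.999, H 3.999, S 1.000
→ C4H4S
Empirical-formula mass = 84.14 g/mol
n = 511.4 / 84.14 = 6.08 ≈ 6
Molecular formula = (C4H4S)×6 = C24H24S6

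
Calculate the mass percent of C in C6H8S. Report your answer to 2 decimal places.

Molar mass = 6(12.01) + 8(1.008) + 1(32.07) = 112.194 g/mol
Mass of C per mole = 6 × 12.01 = 72.060 g
% C = 72.060 / 112.194 × 100 = 64.23%

64.23%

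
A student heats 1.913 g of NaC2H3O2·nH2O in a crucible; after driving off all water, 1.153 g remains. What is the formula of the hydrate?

Mass of water lost = 1.913 − 1.153 = 0.76 g → 0.76 / 18.02 = 0.04218 mol H2O
Molar mass of NaC2H3O2 = 82.03 g/mol → mol NaC2H3O2 = 1.153 / 82.03 = 0.01406
n = 0.04218 / 0.01406 = 3.00 ≈ 3 → NaC2H3O2·3H2O

NaC2H3O2·3H2O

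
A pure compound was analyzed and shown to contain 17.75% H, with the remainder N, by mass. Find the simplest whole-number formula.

H3N

Assume 100 g: 17.75 g H, 82.25 g N.
n(H) = 17.75/1.008 = 17.61, n(N) = 82.25/14.01 = 5.871
Ratios (÷ 5.871): H 2.999, N 1.000
≈ 3:1 → H3N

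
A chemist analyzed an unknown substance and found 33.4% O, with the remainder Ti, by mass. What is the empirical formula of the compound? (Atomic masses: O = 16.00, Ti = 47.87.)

O3Ti2

Assume 100 g: 33.4 g O, 66.6 g Ti.
n(O) = 33.4/16.00 = 2.087, n(Ti) = 66.6/47.87 = 1.391
Divide by the smallest (1.391 mol Ti): O 1.500, Ti 1.000
×2: O 3.00, Ti 2.00 → O3Ti2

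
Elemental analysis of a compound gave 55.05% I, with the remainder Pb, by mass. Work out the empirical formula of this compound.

Assume 100 g: 55.05 g I, 44.95 g Pb.
n(I) = 55.05/126.90 = 0.4338, n(Pb) = 44.95/207.2 = 0.2169
Divide by the smallest (0.2169 mol Pb): I 2.000, Pb 1.000
≈ 2:1 → I2Pb

I2Pb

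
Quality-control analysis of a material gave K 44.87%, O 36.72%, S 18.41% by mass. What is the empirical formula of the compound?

Assume 100 g: 44.87 g K, 36.72 g O, 18.41 g S.
n(K) = 44.87/39.10 = 1.148, n(O) = 36.72/16.00 = 2.295, n(S) = 18.41/32.07 = 0.5741
Smallest is S at 0.5741 mol; normalising gives K 1.999, O 3.998, S 1.000
→ K2O4S

K2O4S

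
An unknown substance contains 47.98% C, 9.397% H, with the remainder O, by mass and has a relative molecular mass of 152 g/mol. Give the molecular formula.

Assume 100 g: 47.98 g C, 9.397 g H, 42.623 g O.
n(C) = 47.98/12.01 = 3.995, n(H) = 9.397/1.008 = 9.322, n(O) = 42.623/16.00 = 2.664
Ratios (÷ 2.664): C 1.500, H 3.499, O 1.000
Scaling by 2: C 3.00, H 7.00, O 2.00 → C3H7O2
Empirical-formula mass = 75.09 g/mol
n = 152 / 75.09 = 2.02 ≈ 2
Molecular formula = (C3H7O2)×2 = C6H14O4

C6H14O4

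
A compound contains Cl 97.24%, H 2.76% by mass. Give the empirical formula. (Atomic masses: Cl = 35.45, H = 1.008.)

Assume 100 g: 97.24 g Cl, 2.76 g H.
Moles — Cl: 97.24 / 35.45 = 2.743 mol; H: 2.76 / 1.008 = 2.738 mol
Smallest is H at 2.738 mol; normalising gives Cl 1.002, H 1.000
→ ClH

ClH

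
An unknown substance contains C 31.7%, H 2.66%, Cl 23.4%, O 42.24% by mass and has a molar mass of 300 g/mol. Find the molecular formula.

Assume 100 g: 31.7 g C, 2.66 g H, 23.4 g Cl, 42.24 g O.
Moles — C: 31.7 / 12.01 = 2.639 mol; H: 2.66 / 1.008 = 2.639 mol; Cl: 23.4 / 35.45 = 0.6601 mol; O: 42.24 / 16.00 = 2.64 mol
Smallest is Cl at 0.6601 mol; normalising gives C 3.999, H 3.998, Cl 1.000, O 3.999
Ratio ≈ 4:4:1:4, so the empirical formula is C4H4ClO4
Empirical-formula mass = 151.52 g/mol
n = 300 / 151.52 = 1.98 ≈ 2
Molecular formula = (C4H4ClO4)×2 = C8H8Cl2O8

C8H8Cl2O8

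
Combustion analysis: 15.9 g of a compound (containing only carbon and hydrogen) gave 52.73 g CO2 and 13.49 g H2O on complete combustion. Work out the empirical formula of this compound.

mol C = 52.73 / 44.01 = 1.198; mass C = 1.198 × 12.01 = 14.39 g
mol H = 2 × (13.49 / 18.02) = 1.497; mass H = 1.497 × 1.008 = 1.509 g
Ratios (÷ 1.198): C 1.000, H 1.250
×4: C 4.00, H 5.00 → C4H5

C4H5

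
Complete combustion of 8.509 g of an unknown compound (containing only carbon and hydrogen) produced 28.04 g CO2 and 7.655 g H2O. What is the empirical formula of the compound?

mol C = 28.04 / 44.01 = 0.6371; mass C = 0.6371 × 12.01 = 7.652 g
mol H = 2 × (7.655 / 18.02) = 0.8496; mass H = 0.8496 × 1.008 = 0.8564 g
Ratios (÷ 0.6371): C 1.000, H 1.334
Multiply by 3: C 3.00, H 4.00 → C3H4

C3H4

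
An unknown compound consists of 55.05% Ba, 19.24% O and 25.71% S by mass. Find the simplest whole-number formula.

Assume 100 g: 55.05 g Ba, 19.24 g O, 25.71 g S.
Ba: 55.05 g ÷ 137.33 g/mol = 0.4009 mol
O: 19.24 g ÷ 16.00 g/mol = 1.202 mol
S: 25.71 g ÷ 32.07 g/mol = 0.8017 mol
Smallest is Ba at 0.4009 mol; normalising gives Ba 1.000, O 3.000, S 2.000
Ratio ≈ 1:3:2, so the empirical formula is BaO3S2

BaO3S2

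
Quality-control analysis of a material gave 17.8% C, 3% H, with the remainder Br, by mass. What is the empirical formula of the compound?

C3H6Br2

Assume 100 g: 17.8 g C, 3 g H, 79.2 g Br.
Moles — C: 17.8 / 12.01 = 1.482 mol; H: 3 / 1.008 = 2.976 mol; Br: 79.2 / 79.90 = 0.9912 mol
Ratios (÷ 0.9912): C 1.495, H 3.002, Br 1.000
×2: C 2.99, H 6.00, Br 2.00 → C3H6Br2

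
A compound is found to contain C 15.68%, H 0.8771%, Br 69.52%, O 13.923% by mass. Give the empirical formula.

C3H2Br2O2

Assume 100 g: 15.68 g C, 0.8771 g H, 69.52 g Br, 13.923 g O.
n(C) = 15.68/12.01 = 1.306, n(H) = 0.8771/1.008 = 0.8701, n(Br) = 69.52/79.90 = 0.8701, n(O) = 13.923/16.00 = 0.8702
Ratios (÷ 0.8701): C 1.501, H 1.000, Br 1.000, O 1.000
Multiply by 2: C 3.00, H 2.00, Br 2.00, O 2.00 → C3H2Br2O2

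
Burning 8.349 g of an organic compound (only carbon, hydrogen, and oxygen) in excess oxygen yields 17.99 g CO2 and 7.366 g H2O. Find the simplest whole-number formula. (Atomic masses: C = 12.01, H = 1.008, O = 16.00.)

C5H10O2

mol C = 17.99 / 44.01 = 0.4088; mass C = 0.4088 × 12.01 = 4.909 g
mol H = 2 × (7.366 / 18.02) = 0.8175; mass H = 0.8175 × 1.008 = 0.8241 g
mass O = 8.349 − (5.733) = 2.616 g → mol O = 0.1635
Divide by the smallest (0.1635 mol O): C 2.501, H 5.001, O 1.000
Scaling by 2: C 5.00, H 10.00, O 2.00 → C5H10O2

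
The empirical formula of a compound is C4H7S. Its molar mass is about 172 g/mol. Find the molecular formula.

C8H14S2

Empirical-formula mass = 87.17 g/mol
n = 172 / 87.17 = 1.97 ≈ 2
Molecular formula = (C4H7S)2 = C8H14S2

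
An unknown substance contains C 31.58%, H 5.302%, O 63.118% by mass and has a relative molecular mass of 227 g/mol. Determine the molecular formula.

C6H12O9

Assume 100 g: 31.58 g C, 5.302 g H, 63.118 g O.
n(C) = 31.58/12.01 = 2.629, n(H) = 5.302/1.008 = 5.26, n(O) = 63.118/16.00 = 3.945
Ratios (÷ 2.629): C 1.000, H 2.000, O 1.500
×2: C 2.00, H 4.00, O 3.00 → C2H4O3
Empirical-formula mass = 76.05 g/mol
n = 227 / 76.05 = 2.98 ≈ 3
Molecular formula = (C2H4O3)×3 = C6H12O9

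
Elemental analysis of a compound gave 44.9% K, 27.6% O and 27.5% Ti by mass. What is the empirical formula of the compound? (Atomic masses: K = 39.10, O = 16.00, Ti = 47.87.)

K2O3Ti

Assume 100 g: 44.9 g K, 27.6 g O, 27.5 g Ti.
n(K) = 44.9/39.10 = 1.148, n(O) = 27.6/16.00 = 1.725, n(Ti) = 27.5/47.87 = 0.5745
Smallest is Ti at 0.5745 mol; normalising gives K 1.999, O 3.003, Ti 1.000
→ K2O3Ti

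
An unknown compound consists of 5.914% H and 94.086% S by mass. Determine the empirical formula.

Assume 100 g: 5.914 g H, 94.086 g S.
n(H) = 5.914/1.008 = 5.867, n(S) = 94.086/32.07 = 2.934
Ratios (÷ 2.934): H 2.000, S 1.000
≈ 2:1 → H2S

H2S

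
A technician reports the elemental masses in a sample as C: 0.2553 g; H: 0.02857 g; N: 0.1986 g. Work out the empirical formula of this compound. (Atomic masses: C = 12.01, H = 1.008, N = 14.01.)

C: 0.2553 g ÷ 12.01 g/mol = 0.02126 mol
H: 0.02857 g ÷ 1.008 g/mol = 0.02834 mol
N: 0.1986 g ÷ 14.01 g/mol = 0.01418 mol
Smallest is N at 0.01418 mol; normalising gives C 1.500, H 1.999, N 1.000
Scaling by 2: C 3.00, H 4.00, N 2.00 → C3H4N2

C3H4N2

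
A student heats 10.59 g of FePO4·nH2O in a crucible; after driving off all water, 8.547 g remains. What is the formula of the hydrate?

FePO4·2H2O

Mass of water lost = 10.59 − 8.547 = 2.043 g → 2.043 / 18.02 = 0.1134 mol H2O
Molar mass of FePO4 = 150.82 g/mol → mol FePO4 = 8.547 / 150.82 = 0.05667
n = 0.1134 / 0.05667 = 2.00 ≈ 2 → FePO4·2H2O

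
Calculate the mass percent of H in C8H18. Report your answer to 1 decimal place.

Molar mass = 8(12.01) + 18(1.008) = 114.224 g/mol
Mass of H per mole = 18 × 1.008 = 18.144 g
% H = 18.144 / 114.224 × 100 = 15.9%

15.9%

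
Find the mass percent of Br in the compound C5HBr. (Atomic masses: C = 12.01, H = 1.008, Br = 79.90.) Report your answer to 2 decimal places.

56.68%

Molar mass = 5(12.01) + 1(1.008) + 1(79.90) = 140.958 g/mol
Mass of Br per mole = 1 × 79.90 = 79.900 g
% Br = 79.900 / 140.958 × 100 = 56.68%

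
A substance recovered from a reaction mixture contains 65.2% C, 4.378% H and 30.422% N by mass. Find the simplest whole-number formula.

C5H4N2

Assume 100 g: 65.2 g C, 4.378 g H, 30.422 g N.
C: 65.2 g ÷ 12.01 g/mol = 5.429 mol
H: 4.378 g ÷ 1.008 g/mol = 4.343 mol
N: 30.422 g ÷ 14.01 g/mol = 2.171 mol
Ratios (÷ 2.171): C 2.500, H 2.000, N 1.000
×2: C 5.00, H 4.00, N 2.00 → C5H4N2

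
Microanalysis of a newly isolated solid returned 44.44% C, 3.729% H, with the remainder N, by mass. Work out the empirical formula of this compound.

CHN

Assume 100 g: 44.44 g C, 3.729 g H, 51.831 g N.
n(C) = 44.44/12.01 = 3.7, n(H) = 3.729/1.008 = 3.699, n(N) = 51.831/14.01 = 3.7
Smallest is H at 3.699 mol; normalising gives C 1.000, H 1.000, N 1.000
≈ 1:1:1 → CHN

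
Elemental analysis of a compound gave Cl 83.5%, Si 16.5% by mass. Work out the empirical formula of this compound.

Cl4Si

Assume 100 g: 83.5 g Cl, 16.5 g Si.
Moles — Cl: 83.5 / 35.45 = 2.355 mol; Si: 16.5 / 28.09 = 0.5874 mol
Divide by the smallest (0.5874 mol Si): Cl 4.010, Si 1.000
Ratio ≈ 4:1, so the empirical formula is Cl4Si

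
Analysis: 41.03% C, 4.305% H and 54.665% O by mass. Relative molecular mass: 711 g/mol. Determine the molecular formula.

Assume 100 g: 41.03 g C, 4.305 g H, 54.665 g O.
n(C) = 41.03/12.01 = 3.416, n(H) = 4.305/1.008 = 4.271, n(O) = 54.665/16.00 = 3.417
Smallest is C at 3.416 mol; normalising gives C 1.000, H 1.250, O 1.000
Multiply by 4: C 4.00, H 5.00, O 4.00 → C4H5O4
Empirical-formula mass = 117.08 g/mol
n = 711 / 117.08 = 6.07 ≈ 6
Molecular formula = (C4H5O4)×6 = C24H30O24

C24H30O24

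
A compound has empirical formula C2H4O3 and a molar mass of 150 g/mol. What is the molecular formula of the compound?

C4H8O6

Empirical-formula mass = 76.05 g/mol
n = 150 / 76.05 = 1.97 ≈ 2
Molecular formula = (C2H4O3)2 = C4H8O6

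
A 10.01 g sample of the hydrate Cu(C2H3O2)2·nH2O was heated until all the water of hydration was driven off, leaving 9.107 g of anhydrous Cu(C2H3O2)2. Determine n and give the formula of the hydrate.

Cu(C2H3O2)2·H2O

Mass of water lost = 10.01 − 9.107 = 0.903 g → 0.903 / 18.02 = 0.05011 mol H2O
Molar mass of Cu(C2H3O2)2 = 181.64 g/mol → mol Cu(C2H3O2)2 = 9.107 / 181.64 = 0.05014
n = 0.05011 / 0.05014 = 1.00 ≈ 1 → Cu(C2H3O2)2·H2O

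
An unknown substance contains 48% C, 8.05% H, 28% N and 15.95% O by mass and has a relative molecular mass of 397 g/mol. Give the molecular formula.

Assume 100 g: 48 g C, 8.05 g H, 28 g N, 15.95 g O.
n(C) = 48/12.01 = 3.997, n(H) = 8.05/1.008 = 7.986, n(N) = 28/14.01 = 1.999, n(O) = 15.95/16.00 = 0.9969
Smallest is O at 0.9969 mol; normalising gives C 4.009, H 8.011, N 2.005, O 1.000
≈ 4:8:2:1 → C4H8N2O
Empirical-formula mass = 100.12 g/mol
n = 397 / 100.12 = 3.97 ≈ 4
Molecular formula = (C4H8N2O)×4 = C16H32N8O4

C16H32N8O4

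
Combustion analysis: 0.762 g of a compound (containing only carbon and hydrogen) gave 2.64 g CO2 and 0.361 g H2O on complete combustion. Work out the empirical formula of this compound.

C3H2

mol C = 2.64 / 44.01 = 0.05999; mass C = 0.05999 × 12.01 = 0.7204 g
mol H = 2 × (0.361 / 18.02) = 0.04007; mass H = 0.04007 × 1.008 = 0.04039 g
Divide by the smallest (0.04007 mol H): C 1.497, H 1.000
×2: C 2.99, H 2.00 → C3H2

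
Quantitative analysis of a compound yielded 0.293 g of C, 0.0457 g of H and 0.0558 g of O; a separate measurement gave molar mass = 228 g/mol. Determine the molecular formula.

C14H26O2

Moles — C: 0.293 / 12.01 = 0.0244 mol; H: 0.0457 / 1.008 = 0.04534 mol; O: 0.0558 / 16.00 = 0.003488 mol
Divide by the smallest (0.003488 mol O): C 6.995, H 13.000, O 1.000
≈ 7:13:1 → C7H13O
Empirical-formula mass = 113.17 g/mol
n = 228 / 113.17 = 2.01 ≈ 2
Molecular formula = (C7H13O)×2 = C14H26O2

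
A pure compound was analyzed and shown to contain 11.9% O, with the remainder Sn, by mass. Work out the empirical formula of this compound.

OSn

Assume 100 g: 11.9 g O, 88.1 g Sn.
O: 11.9 g ÷ 16.00 g/mol = 0.7438 mol
Sn: 88.1 g ÷ 118.71 g/mol = 0.7421 mol
Ratios (÷ 0.7421): O 1.002, Sn 1.000
≈ 1:1 → OSn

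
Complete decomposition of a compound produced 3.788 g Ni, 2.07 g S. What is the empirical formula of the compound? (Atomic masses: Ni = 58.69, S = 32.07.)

NiS

n(Ni) = 3.788/58.69 = 0.06454, n(S) = 2.07/32.07 = 0.06455
Smallest is Ni at 0.06454 mol; normalising gives Ni 1.000, S 1.000
Ratio ≈ 1:1, so the empirical formula is NiS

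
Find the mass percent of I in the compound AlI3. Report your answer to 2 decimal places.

Molar mass = 1(26.98) + 3(126.90) = 407.680 g/mol
Mass of I per mole = 3 × 126.90 = 380.700 g
% I = 380.700 / 407.680 × 100 = 93.38%

93.38%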